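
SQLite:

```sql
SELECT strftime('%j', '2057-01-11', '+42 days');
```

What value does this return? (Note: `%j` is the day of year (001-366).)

First apply '+42 days': 2057-01-11 → 2057-02-22.
Day-of-year for 2057-02-22: days since 2057-01-01 inclusive = 53, zero-padded to 053.

053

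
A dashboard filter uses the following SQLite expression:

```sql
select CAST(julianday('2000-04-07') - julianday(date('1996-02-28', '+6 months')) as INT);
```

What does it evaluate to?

Adding +6 months to 1996-02-28 gives 1996-08-28.
3 days remain in August 1996 after the 28th (31 − 28).
Full months from September 1996 through March 2000 contribute their day counts.
Then 7 days into April 2000.
Total: 3 + 30 + 31 + 30 + 31 + 31 + 28 + 31 + 30 + 31 + 30 + 31 + 31 + 30 + 31 + 30 + 31 + 31 + 28 + 31 + 30 + 31 + 30 + 31 + 31 + 30 + 31 + 30 + 31 + 31 + 28 + 31 + 30 + 31 + 30 + 31 + 31 + 30 + 31 + 30 + 31 + 31 + 29 + 31 + 7 = 1318.

1318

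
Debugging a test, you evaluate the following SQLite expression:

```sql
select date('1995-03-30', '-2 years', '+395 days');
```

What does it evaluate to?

Adding -2 years to 1995-03-30 gives 1993-03-30.
Applying '+395 days' to 1993-03-30: counting 395 days forward gives 1994-04-29.

1994-04-29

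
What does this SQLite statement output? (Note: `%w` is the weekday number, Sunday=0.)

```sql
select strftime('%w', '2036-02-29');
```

5

2036-02-29 is a Friday; with Sunday=0 that is 5.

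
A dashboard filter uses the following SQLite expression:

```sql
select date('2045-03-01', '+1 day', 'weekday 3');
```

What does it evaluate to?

Advancing 1 more day within March lands on 2045-03-02.
`weekday 3` advances to the next Wednesday; 2045-03-02 is a Thursday, so it moves forward to 2045-03-08.

2045-03-08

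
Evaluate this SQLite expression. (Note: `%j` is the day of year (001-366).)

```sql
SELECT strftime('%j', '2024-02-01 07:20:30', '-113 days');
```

284

First apply '-113 days': 2024-02-01 07:20:30 → 2023-10-11 07:20:30.
Day-of-year for 2023-10-11: days since 2023-01-01 inclusive = 284, zero-padded to 284.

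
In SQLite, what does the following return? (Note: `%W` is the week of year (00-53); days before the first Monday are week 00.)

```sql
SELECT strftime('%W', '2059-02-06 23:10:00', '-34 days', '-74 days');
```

42

First apply '-34 days', '-74 days': 2059-02-06 23:10:00 → 2058-10-21 23:10:00.
2058-10-21 is a Monday. SQLite's %W counts Mondays since the year started; the result is 42.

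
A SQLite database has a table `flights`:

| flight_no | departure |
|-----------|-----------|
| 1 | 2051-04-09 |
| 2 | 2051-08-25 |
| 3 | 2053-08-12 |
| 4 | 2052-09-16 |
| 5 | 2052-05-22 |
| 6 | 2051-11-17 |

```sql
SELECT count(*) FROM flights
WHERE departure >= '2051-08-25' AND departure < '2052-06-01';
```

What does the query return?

3

Rows in [2051-08-25, 2052-06-01): 2051-08-25, 2052-05-22, 2051-11-17 → 3 rows.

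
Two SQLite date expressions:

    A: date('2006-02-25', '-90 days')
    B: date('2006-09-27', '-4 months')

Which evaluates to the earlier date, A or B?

A = 2005-11-27.
B = 2006-05-27.
A is earlier.

A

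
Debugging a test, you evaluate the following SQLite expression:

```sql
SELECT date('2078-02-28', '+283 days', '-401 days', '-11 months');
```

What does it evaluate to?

Applying '+283 days' to 2078-02-28: counting 283 days forward gives 2078-12-08.
Applying '-401 days' to 2078-12-08: counting 401 days back gives 2077-11-02.
Adding -11 months to 2077-11-02 gives 2076-12-02.

2076-12-02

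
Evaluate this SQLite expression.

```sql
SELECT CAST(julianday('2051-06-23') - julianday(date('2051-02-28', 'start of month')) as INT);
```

`start of month` rewinds 2051-02-28 to 2051-02-01.
27 days remain in February 2051 after the 1st (28 − 1).
March 2051: 31 days.
April 2051: 30 days.
May 2051: 31 days.
Then 23 days into June 2051.
Total: 27 + 31 + 30 + 31 + 23 = 142.

142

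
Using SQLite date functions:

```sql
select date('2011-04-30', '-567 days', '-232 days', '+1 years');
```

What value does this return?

Applying '-567 days' to 2011-04-30: counting 567 days back gives 2009-10-10.
Applying '-232 days' to 2009-10-10: counting 232 days back gives 2009-02-20.
Adding +1 year to 2009-02-20 gives 2010-02-20.

2010-02-20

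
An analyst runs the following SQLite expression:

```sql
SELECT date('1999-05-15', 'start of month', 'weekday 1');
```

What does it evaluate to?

1999-05-03

`start of month` rewinds 1999-05-15 to 1999-05-01.
`weekday 1` advances to the next Monday; 1999-05-01 is a Saturday, so it moves forward to 1999-05-03.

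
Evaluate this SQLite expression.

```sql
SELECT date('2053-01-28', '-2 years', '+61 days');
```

2051-03-30

Adding -2 years to 2053-01-28 gives 2051-01-28.
Applying '+61 days' to 2051-01-28: counting 61 days forward gives 2051-03-30.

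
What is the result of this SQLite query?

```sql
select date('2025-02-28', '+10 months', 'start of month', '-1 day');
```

2025-11-30

Adding +10 months to 2025-02-28 gives 2025-12-28.
`start of month` rewinds 2025-12-28 to 2025-12-01.
Going back 1 day from 2025-12-01 reaches 2025-11-30 (last day of November, 30 days).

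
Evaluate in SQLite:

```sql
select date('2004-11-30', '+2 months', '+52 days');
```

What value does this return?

2005-03-23

Adding +2 months to 2004-11-30 gives 2005-01-30.
Applying '+52 days' to 2005-01-30: counting 52 days forward gives 2005-03-23.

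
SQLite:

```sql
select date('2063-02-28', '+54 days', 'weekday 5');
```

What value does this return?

Applying '+54 days' to 2063-02-28: counting 54 days forward gives 2063-04-23.
`weekday 5` advances to the next Friday; 2063-04-23 is a Monday, so it moves forward to 2063-04-27.

2063-04-27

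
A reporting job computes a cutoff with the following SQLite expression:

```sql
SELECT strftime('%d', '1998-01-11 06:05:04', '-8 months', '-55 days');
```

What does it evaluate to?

17

First apply '-8 months', '-55 days': 1998-01-11 06:05:04 → 1997-03-17 06:05:04.
`%d` extracts the 2-digit day of month: 17.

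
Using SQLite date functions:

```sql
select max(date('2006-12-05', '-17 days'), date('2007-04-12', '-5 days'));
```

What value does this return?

date('2006-12-05', '-17 days') → 2006-11-18.
date('2007-04-12', '-5 days') → 2007-04-07.
Later of the two is 2007-04-07.

2007-04-07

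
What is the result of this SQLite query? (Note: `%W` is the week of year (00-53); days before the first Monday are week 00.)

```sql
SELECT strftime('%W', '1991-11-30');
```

1991-11-30 is a Saturday. SQLite's %W counts Mondays since the year started; the result is 47.

47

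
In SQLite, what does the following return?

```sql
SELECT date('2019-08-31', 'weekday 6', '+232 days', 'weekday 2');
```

2020-04-21

`weekday 6` advances to the next Saturday; 2019-08-31 is already a Saturday, so it stays at 2019-08-31.
Applying '+232 days' to 2019-08-31: counting 232 days forward gives 2020-04-19.
`weekday 2` advances to the next Tuesday; 2020-04-19 is a Sunday, so it moves forward to 2020-04-21.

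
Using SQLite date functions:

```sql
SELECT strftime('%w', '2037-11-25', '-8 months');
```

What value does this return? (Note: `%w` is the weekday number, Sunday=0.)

3

First apply '-8 months': 2037-11-25 → 2037-03-25.
2037-03-25 is a Wednesday; with Sunday=0 that is 3.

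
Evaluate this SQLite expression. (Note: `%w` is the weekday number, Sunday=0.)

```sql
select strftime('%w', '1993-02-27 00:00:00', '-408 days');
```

First apply '-408 days': 1993-02-27 00:00:00 → 1992-01-16 00:00:00.
1992-01-16 is a Thursday; with Sunday=0 that is 4.

4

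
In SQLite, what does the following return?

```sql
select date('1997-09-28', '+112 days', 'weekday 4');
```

1998-01-22

Applying '+112 days' to 1997-09-28: counting 112 days forward gives 1998-01-18.
`weekday 4` advances to the next Thursday; 1998-01-18 is a Sunday, so it moves forward to 1998-01-22.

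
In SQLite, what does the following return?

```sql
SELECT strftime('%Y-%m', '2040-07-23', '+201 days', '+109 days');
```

First apply '+201 days', '+109 days': 2040-07-23 → 2041-05-29.
`%Y-%m` extracts the year-month: 2041-05.

2041-05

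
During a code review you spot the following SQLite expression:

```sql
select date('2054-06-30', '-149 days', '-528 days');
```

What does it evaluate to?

Applying '-149 days' to 2054-06-30: counting 149 days back gives 2054-02-01.
Applying '-528 days' to 2054-02-01: counting 528 days back gives 2052-08-22.

2052-08-22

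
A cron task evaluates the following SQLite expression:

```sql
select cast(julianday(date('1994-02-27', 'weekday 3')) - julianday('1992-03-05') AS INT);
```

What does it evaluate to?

`weekday 3` advances to the next Wednesday; 1994-02-27 is a Sunday, so it moves forward to 1994-03-02.
26 days remain in March 1992 after the 5th (31 − 5).
Full months from April 1992 through February 1994 contribute their day counts.
Then 2 days into March 1994.
Total: 26 + 30 + 31 + 30 + 31 + 31 + 30 + 31 + 30 + 31 + 31 + 28 + 31 + 30 + 31 + 30 + 31 + 31 + 30 + 31 + 30 + 31 + 31 + 28 + 2 = 727.

727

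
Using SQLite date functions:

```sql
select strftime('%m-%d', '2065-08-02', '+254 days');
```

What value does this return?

04-13

First apply '+254 days': 2065-08-02 → 2066-04-13.
`%m-%d` extracts the month-day: 04-13.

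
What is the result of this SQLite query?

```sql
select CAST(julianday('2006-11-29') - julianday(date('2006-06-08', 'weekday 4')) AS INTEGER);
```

`weekday 4` advances to the next Thursday; 2006-06-08 is already a Thursday, so it stays at 2006-06-08.
22 days remain in June 2006 after the 8th (30 − 8).
July 2006: 31 days.
August 2006: 31 days.
September 2006: 30 days.
October 2006: 31 days.
Then 29 days into November 2006.
Total: 22 + 31 + 31 + 30 + 31 + 29 = 174.

174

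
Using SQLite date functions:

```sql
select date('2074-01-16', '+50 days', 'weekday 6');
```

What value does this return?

Applying '+50 days' to 2074-01-16: counting 50 days forward gives 2074-03-07.
`weekday 6` advances to the next Saturday; 2074-03-07 is a Wednesday, so it moves forward to 2074-03-10.

2074-03-10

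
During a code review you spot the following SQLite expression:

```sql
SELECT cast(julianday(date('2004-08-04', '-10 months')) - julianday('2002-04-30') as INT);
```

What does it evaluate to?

522

Adding -10 months to 2004-08-04 gives 2003-10-04.
0 days remain in April 2002 after the 30th (30 − 30).
Full months from May 2002 through September 2003 contribute their day counts.
Then 4 days into October 2003.
Total: 0 + 31 + 30 + 31 + 31 + 30 + 31 + 30 + 31 + 31 + 28 + 31 + 30 + 31 + 30 + 31 + 31 + 30 + 4 = 522.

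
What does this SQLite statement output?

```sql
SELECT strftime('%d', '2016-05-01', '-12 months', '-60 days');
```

02

First apply '-12 months', '-60 days': 2016-05-01 → 2015-03-02.
`%d` extracts the 2-digit day of month: 02.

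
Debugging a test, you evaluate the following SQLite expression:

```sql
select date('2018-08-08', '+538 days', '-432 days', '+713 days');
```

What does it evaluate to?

Applying '+538 days' to 2018-08-08: counting 538 days forward gives 2020-01-28.
Applying '-432 days' to 2020-01-28: counting 432 days back gives 2018-11-22.
Applying '+713 days' to 2018-11-22: counting 713 days forward gives 2020-11-04.

2020-11-04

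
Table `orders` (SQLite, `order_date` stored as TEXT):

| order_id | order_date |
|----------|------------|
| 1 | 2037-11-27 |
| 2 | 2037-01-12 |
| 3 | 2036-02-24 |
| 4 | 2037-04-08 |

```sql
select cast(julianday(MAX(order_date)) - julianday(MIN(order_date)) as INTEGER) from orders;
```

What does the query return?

642

MIN = 2036-02-24, MAX = 2037-11-27.
5 days remain in February 2036 after the 24th (29 − 24).
Full months from March 2036 through October 2037 contribute their day counts.
Then 27 days into November 2037.
Total: 5 + 31 + 30 + 31 + 30 + 31 + 31 + 30 + 31 + 30 + 31 + 31 + 28 + 31 + 30 + 31 + 30 + 31 + 31 + 30 + 31 + 27 = 642.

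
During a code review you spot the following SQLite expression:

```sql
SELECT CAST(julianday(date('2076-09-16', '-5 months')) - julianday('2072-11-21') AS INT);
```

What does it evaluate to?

1242

Adding -5 months to 2076-09-16 gives 2076-04-16.
9 days remain in November 2072 after the 21st (30 − 21).
Full months from December 2072 through March 2076 contribute their day counts.
Then 16 days into April 2076.
Total: 9 + 31 + 31 + 28 + 31 + 30 + 31 + 30 + 31 + 31 + 30 + 31 + 30 + 31 + 31 + 28 + 31 + 30 + 31 + 30 + 31 + 31 + 30 + 31 + 30 + 31 + 31 + 28 + 31 + 30 + 31 + 30 + 31 + 31 + 30 + 31 + 30 + 31 + 31 + 29 + 31 + 16 = 1242.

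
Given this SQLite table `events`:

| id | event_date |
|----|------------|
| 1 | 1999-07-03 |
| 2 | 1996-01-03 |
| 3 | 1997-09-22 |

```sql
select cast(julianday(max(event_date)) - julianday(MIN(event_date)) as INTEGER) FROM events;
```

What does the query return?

MIN = 1996-01-03, MAX = 1999-07-03.
28 days remain in January 1996 after the 3rd (31 − 3).
Full months from February 1996 through June 1999 contribute their day counts.
Then 3 days into July 1999.
Total: 28 + 29 + 31 + 30 + 31 + 30 + 31 + 31 + 30 + 31 + 30 + 31 + 31 + 28 + 31 + 30 + 31 + 30 + 31 + 31 + 30 + 31 + 30 + 31 + 31 + 28 + 31 + 30 + 31 + 30 + 31 + 31 + 30 + 31 + 30 + 31 + 31 + 28 + 31 + 30 + 31 + 30 + 3 = 1277.

1277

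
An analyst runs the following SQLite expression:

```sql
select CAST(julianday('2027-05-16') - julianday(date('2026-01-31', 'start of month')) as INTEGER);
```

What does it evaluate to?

500

`start of month` rewinds 2026-01-31 to 2026-01-01.
30 days remain in January 2026 after the 1st (31 − 1).
Full months from February 2026 through April 2027 contribute their day counts.
Then 16 days into May 2027.
Total: 30 + 28 + 31 + 30 + 31 + 30 + 31 + 31 + 30 + 31 + 30 + 31 + 31 + 28 + 31 + 30 + 16 = 500.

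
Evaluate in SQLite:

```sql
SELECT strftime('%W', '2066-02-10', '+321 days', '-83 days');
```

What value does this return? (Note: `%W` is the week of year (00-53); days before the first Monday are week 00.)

40

First apply '+321 days', '-83 days': 2066-02-10 → 2066-10-06.
2066-10-06 is a Wednesday. SQLite's %W counts Mondays since the year started; the result is 40.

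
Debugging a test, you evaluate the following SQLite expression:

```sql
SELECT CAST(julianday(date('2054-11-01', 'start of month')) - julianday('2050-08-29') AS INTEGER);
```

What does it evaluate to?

`start of month` rewinds 2054-11-01 to 2054-11-01.
2 days remain in August 2050 after the 29th (31 − 29).
Full months from September 2050 through October 2054 contribute their day counts.
Then 1 day into November 2054.
Total: 2 + 30 + 31 + 30 + 31 + 31 + 28 + 31 + 30 + 31 + 30 + 31 + 31 + 30 + 31 + 30 + 31 + 31 + 29 + 31 + 30 + 31 + 30 + 31 + 31 + 30 + 31 + 30 + 31 + 31 + 28 + 31 + 30 + 31 + 30 + 31 + 31 + 30 + 31 + 30 + 31 + 31 + 28 + 31 + 30 + 31 + 30 + 31 + 31 + 30 + 31 + 1 = 1525.

1525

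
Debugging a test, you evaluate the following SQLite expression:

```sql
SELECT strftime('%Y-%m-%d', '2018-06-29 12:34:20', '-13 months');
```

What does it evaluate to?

First apply '-13 months': 2018-06-29 12:34:20 → 2017-05-29 12:34:20.
`%Y-%m-%d` extracts the ISO date: 2017-05-29.

2017-05-29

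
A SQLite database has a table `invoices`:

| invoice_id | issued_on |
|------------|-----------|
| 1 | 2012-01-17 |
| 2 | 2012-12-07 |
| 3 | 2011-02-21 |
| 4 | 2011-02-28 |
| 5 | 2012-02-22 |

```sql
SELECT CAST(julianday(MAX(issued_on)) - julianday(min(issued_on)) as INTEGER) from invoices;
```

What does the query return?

MIN = 2011-02-21, MAX = 2012-12-07.
7 days remain in February 2011 after the 21st (28 − 21).
Full months from March 2011 through November 2012 contribute their day counts.
Then 7 days into December 2012.
Total: 7 + 31 + 30 + 31 + 30 + 31 + 31 + 30 + 31 + 30 + 31 + 31 + 29 + 31 + 30 + 31 + 30 + 31 + 31 + 30 + 31 + 30 + 7 = 655.

655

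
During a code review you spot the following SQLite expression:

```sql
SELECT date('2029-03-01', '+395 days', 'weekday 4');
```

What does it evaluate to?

Applying '+395 days' to 2029-03-01: counting 395 days forward gives 2030-03-31.
`weekday 4` advances to the next Thursday; 2030-03-31 is a Sunday, so it moves forward to 2030-04-04.

2030-04-04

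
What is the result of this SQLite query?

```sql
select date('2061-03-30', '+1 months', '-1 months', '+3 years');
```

Adding +1 month to 2061-03-30 gives 2061-04-30.
Adding -1 month to 2061-04-30 gives 2061-03-30.
Adding +3 years to 2061-03-30 gives 2064-03-30.

2064-03-30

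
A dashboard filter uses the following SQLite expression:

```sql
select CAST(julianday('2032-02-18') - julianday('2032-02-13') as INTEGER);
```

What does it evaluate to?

Both dates are in February 2032: 18 − 13 = 5.

5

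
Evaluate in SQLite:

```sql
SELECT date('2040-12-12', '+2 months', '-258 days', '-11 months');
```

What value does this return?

2039-06-30

Adding +2 months to 2040-12-12 gives 2041-02-12.
Applying '-258 days' to 2041-02-12: counting 258 days back gives 2040-05-30.
Adding -11 months to 2040-05-30 gives 2039-06-30.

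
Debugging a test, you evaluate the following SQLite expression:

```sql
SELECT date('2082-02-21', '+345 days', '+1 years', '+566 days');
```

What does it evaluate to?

2085-08-20

Applying '+345 days' to 2082-02-21: counting 345 days forward gives 2083-02-01.
Adding +1 year to 2083-02-01 gives 2084-02-01.
Applying '+566 days' to 2084-02-01: counting 566 days forward gives 2085-08-20.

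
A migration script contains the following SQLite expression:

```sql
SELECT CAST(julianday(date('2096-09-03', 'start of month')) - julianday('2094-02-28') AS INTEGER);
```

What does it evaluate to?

`start of month` rewinds 2096-09-03 to 2096-09-01.
0 days remain in February 2094 after the 28th (28 − 28).
Full months from March 2094 through August 2096 contribute their day counts.
Then 1 day into September 2096.
Total: 0 + 31 + 30 + 31 + 30 + 31 + 31 + 30 + 31 + 30 + 31 + 31 + 28 + 31 + 30 + 31 + 30 + 31 + 31 + 30 + 31 + 30 + 31 + 31 + 29 + 31 + 30 + 31 + 30 + 31 + 31 + 1 = 916.

916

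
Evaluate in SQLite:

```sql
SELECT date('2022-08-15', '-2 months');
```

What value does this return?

Adding -2 months to 2022-08-15 gives 2022-06-15.

2022-06-15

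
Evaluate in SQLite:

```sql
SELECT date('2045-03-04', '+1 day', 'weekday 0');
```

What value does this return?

2045-03-05

Advancing 1 more day within March lands on 2045-03-05.
`weekday 0` advances to the next Sunday; 2045-03-05 is already a Sunday, so it stays at 2045-03-05.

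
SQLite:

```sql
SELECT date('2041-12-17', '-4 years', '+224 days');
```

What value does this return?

2038-07-29

Adding -4 years to 2041-12-17 gives 2037-12-17.
Applying '+224 days' to 2037-12-17: counting 224 days forward gives 2038-07-29.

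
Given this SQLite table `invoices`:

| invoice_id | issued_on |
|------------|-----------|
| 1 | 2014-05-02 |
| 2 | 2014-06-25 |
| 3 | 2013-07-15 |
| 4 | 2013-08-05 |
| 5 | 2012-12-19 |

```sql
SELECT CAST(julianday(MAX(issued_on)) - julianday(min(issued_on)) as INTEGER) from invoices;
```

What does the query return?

MIN = 2012-12-19, MAX = 2014-06-25.
12 days remain in December 2012 after the 19th (31 − 19).
Full months from January 2013 through May 2014 contribute their day counts.
Then 25 days into June 2014.
Total: 12 + 31 + 28 + 31 + 30 + 31 + 30 + 31 + 31 + 30 + 31 + 30 + 31 + 31 + 28 + 31 + 30 + 31 + 25 = 553.

553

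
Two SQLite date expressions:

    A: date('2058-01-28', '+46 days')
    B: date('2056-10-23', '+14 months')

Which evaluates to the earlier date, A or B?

A = 2058-03-15.
B = 2057-12-23.
B is earlier.

B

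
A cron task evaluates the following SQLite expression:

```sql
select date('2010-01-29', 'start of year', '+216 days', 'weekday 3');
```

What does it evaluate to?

2010-08-11

`start of year` rewinds 2010-01-29 to 2010-01-01.
Applying '+216 days' to 2010-01-01: counting 216 days forward gives 2010-08-05.
`weekday 3` advances to the next Wednesday; 2010-08-05 is a Thursday, so it moves forward to 2010-08-11.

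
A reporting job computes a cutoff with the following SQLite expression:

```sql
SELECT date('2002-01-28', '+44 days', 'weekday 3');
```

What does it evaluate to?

Applying '+44 days' to 2002-01-28: counting 44 days forward gives 2002-03-13.
`weekday 3` advances to the next Wednesday; 2002-03-13 is already a Wednesday, so it stays at 2002-03-13.

2002-03-13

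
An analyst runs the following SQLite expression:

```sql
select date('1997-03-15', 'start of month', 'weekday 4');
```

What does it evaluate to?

`start of month` rewinds 1997-03-15 to 1997-03-01.
`weekday 4` advances to the next Thursday; 1997-03-01 is a Saturday, so it moves forward to 1997-03-06.

1997-03-06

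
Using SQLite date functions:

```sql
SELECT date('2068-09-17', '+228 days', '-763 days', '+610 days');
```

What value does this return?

Applying '+228 days' to 2068-09-17: counting 228 days forward gives 2069-05-03.
Applying '-763 days' to 2069-05-03: counting 763 days back gives 2067-04-01.
Applying '+610 days' to 2067-04-01: counting 610 days forward gives 2068-12-01.

2068-12-01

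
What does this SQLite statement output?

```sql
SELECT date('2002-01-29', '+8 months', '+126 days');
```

Adding +8 months to 2002-01-29 gives 2002-09-29.
Applying '+126 days' to 2002-09-29: counting 126 days forward gives 2003-02-02.

2003-02-02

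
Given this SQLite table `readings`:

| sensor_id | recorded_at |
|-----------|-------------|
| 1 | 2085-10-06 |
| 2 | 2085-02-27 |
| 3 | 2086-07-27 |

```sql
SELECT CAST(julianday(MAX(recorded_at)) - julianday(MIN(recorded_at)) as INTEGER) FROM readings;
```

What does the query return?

MIN = 2085-02-27, MAX = 2086-07-27.
1 day remains in February 2085 after the 27th (28 − 27).
Full months from March 2085 through June 2086 contribute their day counts.
Then 27 days into July 2086.
Total: 1 + 31 + 30 + 31 + 30 + 31 + 31 + 30 + 31 + 30 + 31 + 31 + 28 + 31 + 30 + 31 + 30 + 27 = 515.

515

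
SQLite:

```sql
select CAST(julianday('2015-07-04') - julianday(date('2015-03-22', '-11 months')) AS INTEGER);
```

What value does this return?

Adding -11 months to 2015-03-22 gives 2014-04-22.
8 days remain in April 2014 after the 22nd (30 − 22).
Full months from May 2014 through June 2015 contribute their day counts.
Then 4 days into July 2015.
Total: 8 + 31 + 30 + 31 + 31 + 30 + 31 + 30 + 31 + 31 + 28 + 31 + 30 + 31 + 30 + 4 = 438.

438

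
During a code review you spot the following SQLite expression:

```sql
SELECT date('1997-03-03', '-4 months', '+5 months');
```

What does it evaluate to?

1997-04-03

Adding -4 months to 1997-03-03 gives 1996-11-03.
Adding +5 months to 1996-11-03 gives 1997-04-03.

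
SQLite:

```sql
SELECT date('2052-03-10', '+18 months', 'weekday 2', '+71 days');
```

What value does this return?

2053-11-26

Adding +18 months to 2052-03-10 gives 2053-09-10.
`weekday 2` advances to the next Tuesday; 2053-09-10 is a Wednesday, so it moves forward to 2053-09-16.
Applying '+71 days' to 2053-09-16: counting 71 days forward gives 2053-11-26.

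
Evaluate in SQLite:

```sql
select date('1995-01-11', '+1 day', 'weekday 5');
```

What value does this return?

Advancing 1 more day within January lands on 1995-01-12.
`weekday 5` advances to the next Friday; 1995-01-12 is a Thursday, so it moves forward to 1995-01-13.

1995-01-13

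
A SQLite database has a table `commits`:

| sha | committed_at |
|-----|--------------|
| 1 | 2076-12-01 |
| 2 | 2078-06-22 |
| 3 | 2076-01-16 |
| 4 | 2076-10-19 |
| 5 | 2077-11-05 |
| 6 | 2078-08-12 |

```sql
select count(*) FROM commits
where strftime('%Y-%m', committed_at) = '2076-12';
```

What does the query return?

Rows with year-month 2076-12: 2076-12-01 → 1.

1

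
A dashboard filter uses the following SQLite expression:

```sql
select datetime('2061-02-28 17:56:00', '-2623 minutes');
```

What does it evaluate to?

2623 minutes = 43h 43m; -2623 minutes from 2061-02-28 17:56:00 is 2061-02-26 22:13:00 (crosses midnight).

2061-02-26 22:13:00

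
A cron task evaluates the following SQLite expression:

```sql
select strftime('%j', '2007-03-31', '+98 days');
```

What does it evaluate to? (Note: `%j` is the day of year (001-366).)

188

First apply '+98 days': 2007-03-31 → 2007-07-07.
Day-of-year for 2007-07-07: days since 2007-01-01 inclusive = 188, zero-padded to 188.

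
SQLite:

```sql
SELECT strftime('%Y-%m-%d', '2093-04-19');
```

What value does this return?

2093-04-19

`%Y-%m-%d` extracts the ISO date: 2093-04-19.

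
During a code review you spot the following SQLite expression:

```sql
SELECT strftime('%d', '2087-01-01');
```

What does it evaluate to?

01

`%d` extracts the 2-digit day of month: 01.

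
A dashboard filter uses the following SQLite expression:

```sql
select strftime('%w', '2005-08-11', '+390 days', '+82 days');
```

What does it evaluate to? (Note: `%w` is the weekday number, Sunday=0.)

First apply '+390 days', '+82 days': 2005-08-11 → 2006-11-26.
2006-11-26 is a Sunday; with Sunday=0 that is 0.

0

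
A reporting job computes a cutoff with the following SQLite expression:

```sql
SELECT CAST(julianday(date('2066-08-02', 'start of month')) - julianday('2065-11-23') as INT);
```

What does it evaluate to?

251

`start of month` rewinds 2066-08-02 to 2066-08-01.
7 days remain in November 2065 after the 23rd (30 − 23).
Full months from December 2065 through July 2066 contribute their day counts.
Then 1 day into August 2066.
Total: 7 + 31 + 31 + 28 + 31 + 30 + 31 + 30 + 31 + 1 = 251.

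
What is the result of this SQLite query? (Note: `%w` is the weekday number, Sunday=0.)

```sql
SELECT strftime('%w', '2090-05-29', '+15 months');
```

First apply '+15 months': 2090-05-29 → 2091-08-29.
2091-08-29 is a Wednesday; with Sunday=0 that is 3.

3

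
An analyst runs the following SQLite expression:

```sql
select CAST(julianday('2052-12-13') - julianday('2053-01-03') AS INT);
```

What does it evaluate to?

18 days remain in December 2052 after the 13th (31 − 13).
Then 3 days into January 2053.
Total: 18 + 3 = 21.
The subtraction is earlier − later, so the result is −21 → -21.

-21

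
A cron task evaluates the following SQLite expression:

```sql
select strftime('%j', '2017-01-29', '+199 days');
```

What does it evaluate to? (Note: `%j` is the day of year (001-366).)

First apply '+199 days': 2017-01-29 → 2017-08-16.
Day-of-year for 2017-08-16: days since 2017-01-01 inclusive = 228, zero-padded to 228.

228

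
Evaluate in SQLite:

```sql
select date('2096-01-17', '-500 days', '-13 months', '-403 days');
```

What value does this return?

2092-06-27

Applying '-500 days' to 2096-01-17: counting 500 days back gives 2094-09-04.
Adding -13 months to 2094-09-04 gives 2093-08-04.
Applying '-403 days' to 2093-08-04: counting 403 days back gives 2092-06-27.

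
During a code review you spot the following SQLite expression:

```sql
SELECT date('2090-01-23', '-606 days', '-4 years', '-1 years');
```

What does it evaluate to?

Applying '-606 days' to 2090-01-23: counting 606 days back gives 2088-05-27.
Adding -4 years to 2088-05-27 gives 2084-05-27.
Adding -1 year to 2084-05-27 gives 2083-05-27.

2083-05-27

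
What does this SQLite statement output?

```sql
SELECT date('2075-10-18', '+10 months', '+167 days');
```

Adding +10 months to 2075-10-18 gives 2076-08-18.
Applying '+167 days' to 2076-08-18: counting 167 days forward gives 2077-02-01.

2077-02-01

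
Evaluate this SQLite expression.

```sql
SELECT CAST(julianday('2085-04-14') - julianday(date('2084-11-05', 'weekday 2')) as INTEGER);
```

`weekday 2` advances to the next Tuesday; 2084-11-05 is a Sunday, so it moves forward to 2084-11-07.
23 days remain in November 2084 after the 7th (30 − 7).
December 2084: 31 days.
January 2085: 31 days.
February 2085: 28 days.
March 2085: 31 days.
Then 14 days into April 2085.
Total: 23 + 31 + 31 + 28 + 31 + 14 = 158.

158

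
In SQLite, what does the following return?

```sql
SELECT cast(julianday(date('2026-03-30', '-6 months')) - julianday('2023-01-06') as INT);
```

Adding -6 months to 2026-03-30 gives 2025-09-30.
25 days remain in January 2023 after the 6th (31 − 6).
Full months from February 2023 through August 2025 contribute their day counts.
Then 30 days into September 2025.
Total: 25 + 28 + 31 + 30 + 31 + 30 + 31 + 31 + 30 + 31 + 30 + 31 + 31 + 29 + 31 + 30 + 31 + 30 + 31 + 31 + 30 + 31 + 30 + 31 + 31 + 28 + 31 + 30 + 31 + 30 + 31 + 31 + 30 = 998.

998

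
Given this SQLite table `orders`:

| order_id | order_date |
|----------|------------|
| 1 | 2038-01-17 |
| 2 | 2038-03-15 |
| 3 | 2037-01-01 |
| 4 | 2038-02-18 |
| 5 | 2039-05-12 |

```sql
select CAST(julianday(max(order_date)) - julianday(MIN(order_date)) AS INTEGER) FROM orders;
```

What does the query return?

861

MIN = 2037-01-01, MAX = 2039-05-12.
30 days remain in January 2037 after the 1st (31 − 1).
Full months from February 2037 through April 2039 contribute their day counts.
Then 12 days into May 2039.
Total: 30 + 28 + 31 + 30 + 31 + 30 + 31 + 31 + 30 + 31 + 30 + 31 + 31 + 28 + 31 + 30 + 31 + 30 + 31 + 31 + 30 + 31 + 30 + 31 + 31 + 28 + 31 + 30 + 12 = 861.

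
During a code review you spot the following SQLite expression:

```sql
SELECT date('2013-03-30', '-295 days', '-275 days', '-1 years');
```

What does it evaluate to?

2010-09-07

Applying '-295 days' to 2013-03-30: counting 295 days back gives 2012-06-08.
Applying '-275 days' to 2012-06-08: counting 275 days back gives 2011-09-07.
Adding -1 year to 2011-09-07 gives 2010-09-07.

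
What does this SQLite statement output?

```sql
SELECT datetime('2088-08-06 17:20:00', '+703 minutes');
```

703 minutes = 11h 43m; +703 minutes from 2088-08-06 17:20:00 is 2088-08-07 05:03:00 (crosses midnight).

2088-08-07 05:03:00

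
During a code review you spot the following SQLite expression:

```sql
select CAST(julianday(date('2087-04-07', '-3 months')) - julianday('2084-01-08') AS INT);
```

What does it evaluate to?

1095

Adding -3 months to 2087-04-07 gives 2087-01-07.
23 days remain in January 2084 after the 8th (31 − 8).
Full months from February 2084 through December 2086 contribute their day counts.
Then 7 days into January 2087.
Total: 23 + 29 + 31 + 30 + 31 + 30 + 31 + 31 + 30 + 31 + 30 + 31 + 31 + 28 + 31 + 30 + 31 + 30 + 31 + 31 + 30 + 31 + 30 + 31 + 31 + 28 + 31 + 30 + 31 + 30 + 31 + 31 + 30 + 31 + 30 + 31 + 7 = 1095.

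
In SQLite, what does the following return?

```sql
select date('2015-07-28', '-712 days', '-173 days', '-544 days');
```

Applying '-712 days' to 2015-07-28: counting 712 days back gives 2013-08-15.
Applying '-173 days' to 2013-08-15: counting 173 days back gives 2013-02-23.
Applying '-544 days' to 2013-02-23: counting 544 days back gives 2011-08-29.

2011-08-29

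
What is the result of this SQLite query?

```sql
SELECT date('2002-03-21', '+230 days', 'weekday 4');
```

Applying '+230 days' to 2002-03-21: counting 230 days forward gives 2002-11-06.
`weekday 4` advances to the next Thursday; 2002-11-06 is a Wednesday, so it moves forward to 2002-11-07.

2002-11-07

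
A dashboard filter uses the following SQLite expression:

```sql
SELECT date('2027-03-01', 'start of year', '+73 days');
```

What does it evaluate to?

`start of year` rewinds 2027-03-01 to 2027-01-01.
Applying '+73 days' to 2027-01-01: counting 73 days forward gives 2027-03-15.

2027-03-15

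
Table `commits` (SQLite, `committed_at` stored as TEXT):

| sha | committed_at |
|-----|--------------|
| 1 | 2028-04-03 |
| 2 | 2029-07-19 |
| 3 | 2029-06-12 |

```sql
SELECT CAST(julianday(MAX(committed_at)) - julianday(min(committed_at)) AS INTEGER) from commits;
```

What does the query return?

472

MIN = 2028-04-03, MAX = 2029-07-19.
27 days remain in April 2028 after the 3rd (30 − 3).
Full months from May 2028 through June 2029 contribute their day counts.
Then 19 days into July 2029.
Total: 27 + 31 + 30 + 31 + 31 + 30 + 31 + 30 + 31 + 31 + 28 + 31 + 30 + 31 + 30 + 19 = 472.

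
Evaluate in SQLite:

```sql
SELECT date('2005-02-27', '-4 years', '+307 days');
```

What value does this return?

2001-12-31

Adding -4 years to 2005-02-27 gives 2001-02-27.
Applying '+307 days' to 2001-02-27: counting 307 days forward gives 2001-12-31.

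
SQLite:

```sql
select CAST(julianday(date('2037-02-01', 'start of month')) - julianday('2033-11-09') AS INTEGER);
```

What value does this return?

`start of month` rewinds 2037-02-01 to 2037-02-01.
21 days remain in November 2033 after the 9th (30 − 9).
Full months from December 2033 through January 2037 contribute their day counts.
Then 1 day into February 2037.
Total: 21 + 31 + 31 + 28 + 31 + 30 + 31 + 30 + 31 + 31 + 30 + 31 + 30 + 31 + 31 + 28 + 31 + 30 + 31 + 30 + 31 + 31 + 30 + 31 + 30 + 31 + 31 + 29 + 31 + 30 + 31 + 30 + 31 + 31 + 30 + 31 + 30 + 31 + 31 + 1 = 1180.

1180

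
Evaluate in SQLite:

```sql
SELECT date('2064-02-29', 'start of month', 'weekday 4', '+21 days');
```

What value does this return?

2064-02-28

`start of month` rewinds 2064-02-29 to 2064-02-01.
`weekday 4` advances to the next Thursday; 2064-02-01 is a Friday, so it moves forward to 2064-02-07.
Advancing 21 more days within February lands on 2064-02-28.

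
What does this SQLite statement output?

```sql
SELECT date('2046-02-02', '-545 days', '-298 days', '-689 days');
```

Applying '-545 days' to 2046-02-02: counting 545 days back gives 2044-08-06.
Applying '-298 days' to 2044-08-06: counting 298 days back gives 2043-10-13.
Applying '-689 days' to 2043-10-13: counting 689 days back gives 2041-11-23.

2041-11-23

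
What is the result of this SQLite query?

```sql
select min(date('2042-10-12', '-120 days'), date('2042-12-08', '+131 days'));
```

2042-06-14

date('2042-10-12', '-120 days') → 2042-06-14.
date('2042-12-08', '+131 days') → 2043-04-18.
Earlier of the two is 2042-06-14.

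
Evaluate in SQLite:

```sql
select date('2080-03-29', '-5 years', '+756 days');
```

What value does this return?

Adding -5 years to 2080-03-29 gives 2075-03-29.
Applying '+756 days' to 2075-03-29: counting 756 days forward gives 2077-04-23.

2077-04-23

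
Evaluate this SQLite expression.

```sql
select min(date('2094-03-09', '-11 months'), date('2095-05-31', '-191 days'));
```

date('2094-03-09', '-11 months') → 2093-04-09.
date('2095-05-31', '-191 days') → 2094-11-21.
Earlier of the two is 2093-04-09.

2093-04-09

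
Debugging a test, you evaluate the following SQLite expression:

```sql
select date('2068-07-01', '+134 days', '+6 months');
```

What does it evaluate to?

2069-05-12

Applying '+134 days' to 2068-07-01: counting 134 days forward gives 2068-11-12.
Adding +6 months to 2068-11-12 gives 2069-05-12.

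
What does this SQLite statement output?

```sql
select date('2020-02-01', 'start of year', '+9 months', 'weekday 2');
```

`start of year` rewinds 2020-02-01 to 2020-01-01.
Adding +9 months to 2020-01-01 gives 2020-10-01.
`weekday 2` advances to the next Tuesday; 2020-10-01 is a Thursday, so it moves forward to 2020-10-06.

2020-10-06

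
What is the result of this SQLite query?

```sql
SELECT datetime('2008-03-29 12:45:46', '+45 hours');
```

+45 hours from 2008-03-29 12:45:46 is 2008-03-31 09:45:46 (crosses midnight).

2008-03-31 09:45:46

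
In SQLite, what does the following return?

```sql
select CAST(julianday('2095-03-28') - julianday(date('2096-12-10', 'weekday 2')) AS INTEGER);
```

-624

`weekday 2` advances to the next Tuesday; 2096-12-10 is a Monday, so it moves forward to 2096-12-11.
3 days remain in March 2095 after the 28th (31 − 28).
Full months from April 2095 through November 2096 contribute their day counts.
Then 11 days into December 2096.
Total: 3 + 30 + 31 + 30 + 31 + 31 + 30 + 31 + 30 + 31 + 31 + 29 + 31 + 30 + 31 + 30 + 31 + 31 + 30 + 31 + 30 + 11 = 624.
The subtraction is earlier − later, so the result is −624 → -624.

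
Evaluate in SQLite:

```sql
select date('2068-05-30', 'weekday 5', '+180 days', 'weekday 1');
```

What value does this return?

2068-12-03

`weekday 5` advances to the next Friday; 2068-05-30 is a Wednesday, so it moves forward to 2068-06-01.
Applying '+180 days' to 2068-06-01: counting 180 days forward gives 2068-11-28.
`weekday 1` advances to the next Monday; 2068-11-28 is a Wednesday, so it moves forward to 2068-12-03.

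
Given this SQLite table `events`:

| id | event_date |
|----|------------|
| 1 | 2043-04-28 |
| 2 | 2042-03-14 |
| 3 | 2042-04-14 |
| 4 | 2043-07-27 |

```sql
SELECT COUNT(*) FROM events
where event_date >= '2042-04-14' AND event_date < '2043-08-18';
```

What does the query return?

Rows in [2042-04-14, 2043-08-18): 2043-04-28, 2042-04-14, 2043-07-27 → 3 rows.

3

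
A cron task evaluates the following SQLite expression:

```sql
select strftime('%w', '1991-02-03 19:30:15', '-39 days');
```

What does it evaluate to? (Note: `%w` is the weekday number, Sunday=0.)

First apply '-39 days': 1991-02-03 19:30:15 → 1990-12-26 19:30:15.
1990-12-26 is a Wednesday; with Sunday=0 that is 3.

3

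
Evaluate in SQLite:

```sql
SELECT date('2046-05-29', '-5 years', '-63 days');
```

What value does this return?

Adding -5 years to 2046-05-29 gives 2041-05-29.
Applying '-63 days' to 2041-05-29: counting 63 days back gives 2041-03-27.

2041-03-27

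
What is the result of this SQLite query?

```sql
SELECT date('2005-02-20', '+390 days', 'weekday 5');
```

Applying '+390 days' to 2005-02-20: counting 390 days forward gives 2006-03-17.
`weekday 5` advances to the next Friday; 2006-03-17 is already a Friday, so it stays at 2006-03-17.

2006-03-17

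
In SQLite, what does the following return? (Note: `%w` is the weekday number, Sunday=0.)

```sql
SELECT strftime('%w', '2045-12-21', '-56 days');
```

4

First apply '-56 days': 2045-12-21 → 2045-10-26.
2045-10-26 is a Thursday; with Sunday=0 that is 4.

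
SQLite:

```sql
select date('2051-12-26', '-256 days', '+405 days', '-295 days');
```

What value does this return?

2051-08-02

Applying '-256 days' to 2051-12-26: counting 256 days back gives 2051-04-14.
Applying '+405 days' to 2051-04-14: counting 405 days forward gives 2052-05-23.
Applying '-295 days' to 2052-05-23: counting 295 days back gives 2051-08-02.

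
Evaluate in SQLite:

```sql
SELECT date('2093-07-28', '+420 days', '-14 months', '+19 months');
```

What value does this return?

Applying '+420 days' to 2093-07-28: counting 420 days forward gives 2094-09-21.
Adding -14 months to 2094-09-21 gives 2093-07-21.
Adding +19 months to 2093-07-21 gives 2095-02-21.

2095-02-21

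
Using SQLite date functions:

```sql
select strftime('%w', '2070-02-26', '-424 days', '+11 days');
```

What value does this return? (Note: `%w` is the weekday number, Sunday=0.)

First apply '-424 days', '+11 days': 2070-02-26 → 2069-01-09.
2069-01-09 is a Wednesday; with Sunday=0 that is 3.

3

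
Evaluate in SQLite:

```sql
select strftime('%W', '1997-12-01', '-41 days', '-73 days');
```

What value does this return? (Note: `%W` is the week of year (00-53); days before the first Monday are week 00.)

First apply '-41 days', '-73 days': 1997-12-01 → 1997-08-09.
1997-08-09 is a Saturday. SQLite's %W counts Mondays since the year started; the result is 31.

31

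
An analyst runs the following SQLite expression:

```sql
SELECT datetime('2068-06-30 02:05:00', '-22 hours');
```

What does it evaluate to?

2068-06-29 04:05:00

-22 hours from 2068-06-30 02:05:00 is 2068-06-29 04:05:00 (crosses midnight).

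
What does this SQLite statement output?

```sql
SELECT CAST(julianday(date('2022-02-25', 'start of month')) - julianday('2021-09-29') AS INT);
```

`start of month` rewinds 2022-02-25 to 2022-02-01.
1 day remains in September 2021 after the 29th (30 − 29).
October 2021: 31 days.
November 2021: 30 days.
December 2021: 31 days.
January 2022: 31 days.
Then 1 day into February 2022.
Total: 1 + 31 + 30 + 31 + 31 + 1 = 125.

125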